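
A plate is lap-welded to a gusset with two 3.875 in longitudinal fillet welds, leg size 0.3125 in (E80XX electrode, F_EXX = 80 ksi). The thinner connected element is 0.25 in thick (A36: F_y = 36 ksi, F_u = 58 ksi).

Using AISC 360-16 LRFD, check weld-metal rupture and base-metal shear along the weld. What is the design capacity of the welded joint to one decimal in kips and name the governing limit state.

Weld metal: throat = 0.707×0.3125 = 0.22094 in, L = 2×3.875 = 7.75 in. φR_n = 0.75 × 0.6 × 80 × 0.22094 × 7.75 = 61.6 kips.
Base metal shear (0.25 in plate): yield φR_n = 1.0×0.6×36×0.25×7.75 = 41.9 kips; rupture φR_n = 0.75×0.6×58×0.25×7.75 = 50.6 kips; take 41.9 kips (yield).
Governing: min(61.6, 41.9) = 41.9 kips → base-metal shear.

41.9 kips (base-metal shear governs)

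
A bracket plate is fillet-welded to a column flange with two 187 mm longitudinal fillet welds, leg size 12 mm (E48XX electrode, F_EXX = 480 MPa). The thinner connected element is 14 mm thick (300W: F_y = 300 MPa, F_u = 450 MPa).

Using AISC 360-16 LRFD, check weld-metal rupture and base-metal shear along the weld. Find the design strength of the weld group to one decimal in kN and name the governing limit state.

Weld metal: throat = 0.707×12 = 8.484 mm, L = 2×187 = 374 mm. φR_n = 0.75 × 0.6 × 480 × 8.484 × 374 = 685.4 kN.
Base metal shear (14 mm plate): yield φR_n = 1.0×0.6×300×14×374 = 942.5 kN; rupture φR_n = 0.75×0.6×450×14×374 = 1060.3 kN; take 942.5 kN (yield).
Governing: min(685.4, 942.5) = 685.4 kN → weld metal.

685.4 kN (weld metal governs)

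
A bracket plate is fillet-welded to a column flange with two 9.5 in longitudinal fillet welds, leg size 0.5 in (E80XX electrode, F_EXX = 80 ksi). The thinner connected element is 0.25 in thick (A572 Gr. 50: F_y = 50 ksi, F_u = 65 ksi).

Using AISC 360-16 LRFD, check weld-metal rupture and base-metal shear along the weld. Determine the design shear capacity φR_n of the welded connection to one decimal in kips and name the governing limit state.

138.9 kips (base-metal shear governs)

Weld metal: throat = 0.707×0.5 = 0.3535 in, L = 2×9.5 = 19 in. φR_n = 0.75 × 0.6 × 80 × 0.3535 × 19 = 241.8 kips.
Base metal shear (0.25 in plate): yield φR_n = 1.0×0.6×50×0.25×19 = 142.5 kips; rupture φR_n = 0.75×0.6×65×0.25×19 = 138.9 kips; take 138.9 kips (rupture).
Governing: min(241.8, 138.9) = 138.9 kips → base-metal shear.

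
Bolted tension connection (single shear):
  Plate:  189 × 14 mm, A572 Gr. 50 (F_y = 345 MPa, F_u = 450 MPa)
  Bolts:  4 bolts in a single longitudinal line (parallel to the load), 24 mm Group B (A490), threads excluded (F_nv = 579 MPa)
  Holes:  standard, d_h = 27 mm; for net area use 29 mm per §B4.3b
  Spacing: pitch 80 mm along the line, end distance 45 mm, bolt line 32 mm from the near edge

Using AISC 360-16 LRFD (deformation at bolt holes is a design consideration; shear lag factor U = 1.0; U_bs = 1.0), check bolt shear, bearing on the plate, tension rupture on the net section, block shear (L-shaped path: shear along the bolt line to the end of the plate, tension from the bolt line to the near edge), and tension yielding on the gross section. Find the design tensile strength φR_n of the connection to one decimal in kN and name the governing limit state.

602.9 kN (block shear governs)

Bolt shear: A_b = π(24)²/4 = 452.39 mm². φR_n = 0.75 × 579 × 452.39 × 4 × 1 = 785.8 kN.
Bearing (14 mm plate, F_u = 450 MPa): end bolts L_c = 45 − 27/2 = 31.5, R_n = min(1.2×31.5×14×450, 2.4×24×14×450) = 238.14 kN/bolt; interior L_c = 80 − 27 = 53, R_n = 362.88 kN/bolt. φR_n = 0.75 × (1×238.14 + 3×362.88) = 995.1 kN.
Tension rupture (net): A_n = (189 − 1×29)×14 = 2240 mm² (U = 1.0, A_e = A_n). φR_n = 0.75 × 450 × 2240 = 756.0 kN.
Block shear: shear path 1×[45+3×80] = 1×285 mm, A_gv = 3990, A_nv = 1×(285 − 3.5×29)×14 = 2569 mm²; tension to near edge: (32 − 0.5×29)×14 = 245 mm². R_n = min(0.6×450×2569, 0.6×345×3990) + 1.0×450×245 = min(693.63, 825.93) + 110.25 = 803.88 kN. φR_n = 0.75 × 803.88 = 602.9 kN.
Tension yield (gross): A_g = 189×14 = 2646 mm². φR_n = 0.90 × 345 × 2646 = 821.6 kN.
Governing: min(785.8, 995.1, 756.0, 602.9, 821.6) = 602.9 kN → block shear.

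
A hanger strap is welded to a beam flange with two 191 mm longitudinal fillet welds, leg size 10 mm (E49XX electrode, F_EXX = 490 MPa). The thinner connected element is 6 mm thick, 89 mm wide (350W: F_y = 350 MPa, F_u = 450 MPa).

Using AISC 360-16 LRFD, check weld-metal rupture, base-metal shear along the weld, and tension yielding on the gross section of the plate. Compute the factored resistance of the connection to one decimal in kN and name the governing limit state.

168.2 kN (gross-section yield governs)

Weld metal: throat = 0.707×10 = 7.07 mm, L = 2×191 = 382 mm. φR_n = 0.75 × 0.6 × 490 × 7.07 × 382 = 595.5 kN.
Base metal shear (6 mm plate): yield φR_n = 1.0×0.6×350×6×382 = 481.3 kN; rupture φR_n = 0.75×0.6×450×6×382 = 464.1 kN; take 464.1 kN (rupture).
Tension yield (gross): A_g = 89×6 = 534 mm². φR_n = 0.90 × 350 × 534 = 168.2 kN.
Governing: min(595.5, 464.1, 168.2) = 168.2 kN → gross-section yield.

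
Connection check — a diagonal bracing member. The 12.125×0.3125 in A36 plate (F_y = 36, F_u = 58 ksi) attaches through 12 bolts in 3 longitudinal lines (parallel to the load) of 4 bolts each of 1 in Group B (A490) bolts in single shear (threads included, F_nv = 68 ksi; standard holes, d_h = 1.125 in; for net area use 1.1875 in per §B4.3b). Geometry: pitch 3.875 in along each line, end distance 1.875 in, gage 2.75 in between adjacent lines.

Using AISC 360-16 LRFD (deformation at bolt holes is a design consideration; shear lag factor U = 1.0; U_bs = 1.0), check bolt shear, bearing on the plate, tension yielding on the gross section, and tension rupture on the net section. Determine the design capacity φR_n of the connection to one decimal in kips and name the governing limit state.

Bolt shear: A_b = π(1)²/4 = 0.7854 in². φR_n = 0.75 × 68 × 0.7854 × 12 × 1 = 480.7 kips.
Bearing (0.3125 in plate, F_u = 58 ksi): end bolts L_c = 1.875 − 1.125/2 = 1.3125, R_n = min(1.2×1.3125×0.3125×58, 2.4×1×0.3125×58) = 28.547 kips/bolt; interior L_c = 3.875 − 1.125 = 2.75, R_n = 43.5 kips/bolt. φR_n = 0.75 × (3×28.547 + 9×43.5) = 357.9 kips.
Tension yield (gross): A_g = 12.125×0.3125 = 3.7891 in². φR_n = 0.90 × 36 × 3.7891 = 122.8 kips.
Tension rupture (net): A_n = (12.125 − 3×1.1875)×0.3125 = 2.6758 in² (U = 1.0, A_e = A_n). φR_n = 0.75 × 58 × 2.6758 = 116.4 kips.
Governing: min(480.7, 357.9, 122.8, 116.4) = 116.4 kips → net-section rupture.

116.4 kips (net-section rupture governs)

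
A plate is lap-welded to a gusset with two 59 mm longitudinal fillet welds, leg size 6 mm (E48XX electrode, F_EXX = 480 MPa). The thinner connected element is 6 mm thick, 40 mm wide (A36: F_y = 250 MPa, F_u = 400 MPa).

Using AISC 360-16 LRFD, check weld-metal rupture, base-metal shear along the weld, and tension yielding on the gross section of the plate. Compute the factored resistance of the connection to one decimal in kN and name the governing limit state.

Weld metal: throat = 0.707×6 = 4.242 mm, L = 2×59 = 118 mm. φR_n = 0.75 × 0.6 × 480 × 4.242 × 118 = 108.1 kN.
Base metal shear (6 mm plate): yield φR_n = 1.0×0.6×250×6×118 = 106.2 kN; rupture φR_n = 0.75×0.6×400×6×118 = 127.4 kN; take 106.2 kN (yield).
Tension yield (gross): A_g = 40×6 = 240 mm². φR_n = 0.90 × 250 × 240 = 54.0 kN.
Governing: min(108.1, 106.2, 54.0) = 54.0 kN → gross-section yield.

54.0 kN (gross-section yield governs)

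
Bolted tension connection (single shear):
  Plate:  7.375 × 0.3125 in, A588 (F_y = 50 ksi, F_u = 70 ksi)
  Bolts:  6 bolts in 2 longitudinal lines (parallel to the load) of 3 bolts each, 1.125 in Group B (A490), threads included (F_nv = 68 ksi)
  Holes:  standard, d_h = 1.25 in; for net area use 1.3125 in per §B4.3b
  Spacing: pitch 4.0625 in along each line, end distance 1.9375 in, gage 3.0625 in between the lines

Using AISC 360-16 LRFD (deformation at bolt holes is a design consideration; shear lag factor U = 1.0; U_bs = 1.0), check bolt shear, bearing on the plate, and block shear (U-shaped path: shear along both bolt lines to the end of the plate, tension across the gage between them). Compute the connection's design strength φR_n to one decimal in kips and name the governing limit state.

Bolt shear: A_b = π(1.125)²/4 = 0.99402 in². φR_n = 0.75 × 68 × 0.99402 × 6 × 1 = 304.2 kips.
Bearing (0.3125 in plate, F_u = 70 ksi): end bolts L_c = 1.9375 − 1.25/2 = 1.3125, R_n = min(1.2×1.3125×0.3125×70, 2.4×1.125×0.3125×70) = 34.453 kips/bolt; interior L_c = 4.0625 − 1.25 = 2.8125, R_n = 59.063 kips/bolt. φR_n = 0.75 × (2×34.453 + 4×59.063) = 228.9 kips.
Block shear: shear path 2×[1.9375+2×4.0625] = 2×10.0625 in, A_gv = 6.2891, A_nv = 2×(10.0625 − 2.5×1.3125)×0.3125 = 4.2383 in²; tension across gage: (3.0625 − 1×1.3125)×0.3125 = 0.54688 in². R_n = min(0.6×70×4.2383, 0.6×50×6.2891) + 1.0×70×0.54688 = min(178.01, 188.67) + 38.282 = 216.29 kips. φR_n = 0.75 × 216.29 = 162.2 kips.
Governing: min(304.2, 228.9, 162.2) = 162.2 kips → block shear.

162.2 kips (block shear governs)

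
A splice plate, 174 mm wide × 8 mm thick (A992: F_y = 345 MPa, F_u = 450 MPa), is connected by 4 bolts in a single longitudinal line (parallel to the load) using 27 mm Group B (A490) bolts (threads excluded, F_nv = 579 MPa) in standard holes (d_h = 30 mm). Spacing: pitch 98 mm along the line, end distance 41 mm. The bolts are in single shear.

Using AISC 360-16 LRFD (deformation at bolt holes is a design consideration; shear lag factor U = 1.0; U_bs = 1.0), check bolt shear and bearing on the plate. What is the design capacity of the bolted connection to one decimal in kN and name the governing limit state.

609.1 kN (bearing governs)

Bolt shear: A_b = π(27)²/4 = 572.56 mm². φR_n = 0.75 × 579 × 572.56 × 4 × 1 = 994.5 kN.
Bearing (8 mm plate, F_u = 450 MPa): end bolts L_c = 41 − 30/2 = 26, R_n = min(1.2×26×8×450, 2.4×27×8×450) = 112.32 kN/bolt; interior L_c = 98 − 30 = 68, R_n = 233.28 kN/bolt. φR_n = 0.75 × (1×112.32 + 3×233.28) = 609.1 kN.
Governing: min(994.5, 609.1) = 609.1 kN → bearing.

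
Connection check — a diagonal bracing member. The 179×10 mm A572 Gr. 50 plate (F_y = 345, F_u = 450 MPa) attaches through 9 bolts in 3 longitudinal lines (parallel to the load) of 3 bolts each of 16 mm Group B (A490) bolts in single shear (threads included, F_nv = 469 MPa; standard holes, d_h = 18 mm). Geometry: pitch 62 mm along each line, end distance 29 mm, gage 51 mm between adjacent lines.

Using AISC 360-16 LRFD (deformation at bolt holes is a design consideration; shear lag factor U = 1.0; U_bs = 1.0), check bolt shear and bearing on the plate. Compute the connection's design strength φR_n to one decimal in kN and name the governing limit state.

636.5 kN (bolt shear governs)

Bolt shear: A_b = π(16)²/4 = 201.06 mm². φR_n = 0.75 × 469 × 201.06 × 9 × 1 = 636.5 kN.
Bearing (10 mm plate, F_u = 450 MPa): end bolts L_c = 29 − 18/2 = 20, R_n = min(1.2×20×10×450, 2.4×16×10×450) = 108 kN/bolt; interior L_c = 62 − 18 = 44, R_n = 172.8 kN/bolt. φR_n = 0.75 × (3×108 + 6×172.8) = 1020.6 kN.
Governing: min(636.5, 1020.6) = 636.5 kN → bolt shear.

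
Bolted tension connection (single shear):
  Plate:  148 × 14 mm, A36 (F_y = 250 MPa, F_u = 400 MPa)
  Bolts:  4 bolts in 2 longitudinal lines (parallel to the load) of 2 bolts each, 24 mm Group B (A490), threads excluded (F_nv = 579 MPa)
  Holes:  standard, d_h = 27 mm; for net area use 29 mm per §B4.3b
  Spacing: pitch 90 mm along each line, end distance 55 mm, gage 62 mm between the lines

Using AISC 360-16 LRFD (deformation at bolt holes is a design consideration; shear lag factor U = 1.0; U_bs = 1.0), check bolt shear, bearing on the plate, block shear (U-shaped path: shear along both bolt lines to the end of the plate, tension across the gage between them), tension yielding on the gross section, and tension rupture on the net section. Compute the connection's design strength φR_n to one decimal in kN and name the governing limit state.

Bolt shear: A_b = π(24)²/4 = 452.39 mm². φR_n = 0.75 × 579 × 452.39 × 4 × 1 = 785.8 kN.
Bearing (14 mm plate, F_u = 400 MPa): end bolts L_c = 55 − 27/2 = 41.5, R_n = min(1.2×41.5×14×400, 2.4×24×14×400) = 278.88 kN/bolt; interior L_c = 90 − 27 = 63, R_n = 322.56 kN/bolt. φR_n = 0.75 × (2×278.88 + 2×322.56) = 902.2 kN.
Block shear: shear path 2×[55+1×90] = 2×145 mm, A_gv = 4060, A_nv = 2×(145 − 1.5×29)×14 = 2842 mm²; tension across gage: (62 − 1×29)×14 = 462 mm². R_n = min(0.6×400×2842, 0.6×250×4060) + 1.0×400×462 = min(682.08, 609) + 184.8 = 793.8 kN. φR_n = 0.75 × 793.8 = 595.4 kN.
Tension yield (gross): A_g = 148×14 = 2072 mm². φR_n = 0.90 × 250 × 2072 = 466.2 kN.
Tension rupture (net): A_n = (148 − 2×29)×14 = 1260 mm² (U = 1.0, A_e = A_n). φR_n = 0.75 × 400 × 1260 = 378.0 kN.
Governing: min(785.8, 902.2, 595.4, 466.2, 378.0) = 378.0 kN → net-section rupture.

378.0 kN (net-section rupture governs)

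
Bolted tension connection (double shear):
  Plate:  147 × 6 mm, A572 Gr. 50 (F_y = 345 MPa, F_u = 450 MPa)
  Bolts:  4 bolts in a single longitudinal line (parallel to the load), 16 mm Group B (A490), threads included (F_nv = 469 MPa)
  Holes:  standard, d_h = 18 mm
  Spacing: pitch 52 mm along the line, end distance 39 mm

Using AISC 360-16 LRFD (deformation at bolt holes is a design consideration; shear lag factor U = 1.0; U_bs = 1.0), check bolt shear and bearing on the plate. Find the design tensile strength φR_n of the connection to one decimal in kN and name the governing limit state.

Bolt shear: A_b = π(16)²/4 = 201.06 mm². φR_n = 0.75 × 469 × 201.06 × 4 × 2 = 565.8 kN.
Bearing (6 mm plate, F_u = 450 MPa): end bolts L_c = 39 − 18/2 = 30, R_n = min(1.2×30×6×450, 2.4×16×6×450) = 97.2 kN/bolt; interior L_c = 52 − 18 = 34, R_n = 103.68 kN/bolt. φR_n = 0.75 × (1×97.2 + 3×103.68) = 306.2 kN.
Governing: min(565.8, 306.2) = 306.2 kN → bearing.

306.2 kN (bearing governs)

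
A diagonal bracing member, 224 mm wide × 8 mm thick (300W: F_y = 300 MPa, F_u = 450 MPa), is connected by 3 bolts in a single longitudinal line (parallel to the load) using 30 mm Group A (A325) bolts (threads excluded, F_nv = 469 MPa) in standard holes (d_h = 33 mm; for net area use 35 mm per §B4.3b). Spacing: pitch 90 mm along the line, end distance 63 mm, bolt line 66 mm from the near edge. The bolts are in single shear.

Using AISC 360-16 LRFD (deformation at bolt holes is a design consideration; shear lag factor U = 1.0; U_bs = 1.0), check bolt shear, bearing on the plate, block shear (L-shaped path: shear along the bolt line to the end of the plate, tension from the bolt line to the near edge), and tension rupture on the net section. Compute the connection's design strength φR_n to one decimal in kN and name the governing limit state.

Bolt shear: A_b = π(30)²/4 = 706.86 mm². φR_n = 0.75 × 469 × 706.86 × 3 × 1 = 745.9 kN.
Bearing (8 mm plate, F_u = 450 MPa): end bolts L_c = 63 − 33/2 = 46.5, R_n = min(1.2×46.5×8×450, 2.4×30×8×450) = 200.88 kN/bolt; interior L_c = 90 − 33 = 57, R_n = 246.24 kN/bolt. φR_n = 0.75 × (1×200.88 + 2×246.24) = 520.0 kN.
Block shear: shear path 1×[63+2×90] = 1×243 mm, A_gv = 1944, A_nv = 1×(243 − 2.5×35)×8 = 1244 mm²; tension to near edge: (66 − 0.5×35)×8 = 388 mm². R_n = min(0.6×450×1244, 0.6×300×1944) + 1.0×450×388 = min(335.88, 349.92) + 174.6 = 510.48 kN. φR_n = 0.75 × 510.48 = 382.9 kN.
Tension rupture (net): A_n = (224 − 1×35)×8 = 1512 mm² (U = 1.0, A_e = A_n). φR_n = 0.75 × 450 × 1512 = 510.3 kN.
Governing: min(745.9, 520.0, 382.9, 510.3) = 382.9 kN → block shear.

382.9 kN (block shear governs)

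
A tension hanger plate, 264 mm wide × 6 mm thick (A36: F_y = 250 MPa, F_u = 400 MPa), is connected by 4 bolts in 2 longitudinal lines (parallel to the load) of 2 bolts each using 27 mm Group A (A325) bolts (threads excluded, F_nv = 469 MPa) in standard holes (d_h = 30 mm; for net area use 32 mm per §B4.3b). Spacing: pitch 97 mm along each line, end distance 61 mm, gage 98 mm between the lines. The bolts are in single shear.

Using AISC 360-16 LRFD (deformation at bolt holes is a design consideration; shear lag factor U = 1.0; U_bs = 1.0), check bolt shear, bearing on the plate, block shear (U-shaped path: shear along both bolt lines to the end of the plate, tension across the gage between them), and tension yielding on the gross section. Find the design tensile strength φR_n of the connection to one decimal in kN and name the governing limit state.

Bolt shear: A_b = π(27)²/4 = 572.56 mm². φR_n = 0.75 × 469 × 572.56 × 4 × 1 = 805.6 kN.
Bearing (6 mm plate, F_u = 400 MPa): end bolts L_c = 61 − 30/2 = 46, R_n = min(1.2×46×6×400, 2.4×27×6×400) = 132.48 kN/bolt; interior L_c = 97 − 30 = 67, R_n = 155.52 kN/bolt. φR_n = 0.75 × (2×132.48 + 2×155.52) = 432.0 kN.
Block shear: shear path 2×[61+1×97] = 2×158 mm, A_gv = 1896, A_nv = 2×(158 − 1.5×32)×6 = 1320 mm²; tension across gage: (98 − 1×32)×6 = 396 mm². R_n = min(0.6×400×1320, 0.6×250×1896) + 1.0×400×396 = min(316.8, 284.4) + 158.4 = 442.8 kN. φR_n = 0.75 × 442.8 = 332.1 kN.
Tension yield (gross): A_g = 264×6 = 1584 mm². φR_n = 0.90 × 250 × 1584 = 356.4 kN.
Governing: min(805.6, 432.0, 332.1, 356.4) = 332.1 kN → block shear.

332.1 kN (block shear governs)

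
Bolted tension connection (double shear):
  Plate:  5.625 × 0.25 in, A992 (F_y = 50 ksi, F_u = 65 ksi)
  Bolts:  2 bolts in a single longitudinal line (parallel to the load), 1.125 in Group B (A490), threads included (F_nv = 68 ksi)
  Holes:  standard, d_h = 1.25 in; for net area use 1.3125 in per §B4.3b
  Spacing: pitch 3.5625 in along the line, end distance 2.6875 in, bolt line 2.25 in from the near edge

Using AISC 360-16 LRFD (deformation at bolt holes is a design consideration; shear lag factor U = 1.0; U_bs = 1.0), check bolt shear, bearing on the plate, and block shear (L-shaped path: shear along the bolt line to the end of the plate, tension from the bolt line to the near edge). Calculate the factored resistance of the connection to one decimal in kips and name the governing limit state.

Bolt shear: A_b = π(1.125)²/4 = 0.99402 in². φR_n = 0.75 × 68 × 0.99402 × 2 × 2 = 202.8 kips.
Bearing (0.25 in plate, F_u = 65 ksi): end bolts L_c = 2.6875 − 1.25/2 = 2.0625, R_n = min(1.2×2.0625×0.25×65, 2.4×1.125×0.25×65) = 40.219 kips/bolt; interior L_c = 3.5625 − 1.25 = 2.3125, R_n = 43.875 kips/bolt. φR_n = 0.75 × (1×40.219 + 1×43.875) = 63.1 kips.
Block shear: shear path 1×[2.6875+1×3.5625] = 1×6.25 in, A_gv = 1.5625, A_nv = 1×(6.25 − 1.5×1.3125)×0.25 = 1.0703 in²; tension to near edge: (2.25 − 0.5×1.3125)×0.25 = 0.39844 in². R_n = min(0.6×65×1.0703, 0.6×50×1.5625) + 1.0×65×0.39844 = min(41.742, 46.875) + 25.899 = 67.641 kips. φR_n = 0.75 × 67.641 = 50.7 kips.
Governing: min(202.8, 63.1, 50.7) = 50.7 kips → block shear.

50.7 kips (block shear governs)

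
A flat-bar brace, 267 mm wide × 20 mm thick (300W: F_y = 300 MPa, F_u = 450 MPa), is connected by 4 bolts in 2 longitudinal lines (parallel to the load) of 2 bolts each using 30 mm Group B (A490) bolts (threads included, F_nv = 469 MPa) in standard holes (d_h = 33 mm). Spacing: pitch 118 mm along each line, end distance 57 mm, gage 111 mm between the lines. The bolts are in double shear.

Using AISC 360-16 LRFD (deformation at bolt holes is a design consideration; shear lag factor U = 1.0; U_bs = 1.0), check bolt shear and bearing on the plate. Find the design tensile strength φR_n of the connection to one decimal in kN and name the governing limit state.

Bolt shear: A_b = π(30)²/4 = 706.86 mm². φR_n = 0.75 × 469 × 706.86 × 4 × 2 = 1989.1 kN.
Bearing (20 mm plate, F_u = 450 MPa): end bolts L_c = 57 − 33/2 = 40.5, R_n = min(1.2×40.5×20×450, 2.4×30×20×450) = 437.4 kN/bolt; interior L_c = 118 − 33 = 85, R_n = 648 kN/bolt. φR_n = 0.75 × (2×437.4 + 2×648) = 1628.1 kN.
Governing: min(1989.1, 1628.1) = 1628.1 kN → bearing.

1628.1 kN (bearing governs)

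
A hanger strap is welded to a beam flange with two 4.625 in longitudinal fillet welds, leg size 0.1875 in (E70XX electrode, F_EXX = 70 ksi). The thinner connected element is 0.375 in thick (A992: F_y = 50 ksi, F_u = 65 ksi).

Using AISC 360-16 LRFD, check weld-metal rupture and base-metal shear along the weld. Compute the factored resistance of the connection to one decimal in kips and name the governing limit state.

Weld metal: throat = 0.707×0.1875 = 0.13256 in, L = 2×4.625 = 9.25 in. φR_n = 0.75 × 0.6 × 70 × 0.13256 × 9.25 = 38.6 kips.
Base metal shear (0.375 in plate): yield φR_n = 1.0×0.6×50×0.375×9.25 = 104.1 kips; rupture φR_n = 0.75×0.6×65×0.375×9.25 = 101.5 kips; take 101.5 kips (rupture).
Governing: min(38.6, 101.5) = 38.6 kips → weld metal.

38.6 kips (weld metal governs)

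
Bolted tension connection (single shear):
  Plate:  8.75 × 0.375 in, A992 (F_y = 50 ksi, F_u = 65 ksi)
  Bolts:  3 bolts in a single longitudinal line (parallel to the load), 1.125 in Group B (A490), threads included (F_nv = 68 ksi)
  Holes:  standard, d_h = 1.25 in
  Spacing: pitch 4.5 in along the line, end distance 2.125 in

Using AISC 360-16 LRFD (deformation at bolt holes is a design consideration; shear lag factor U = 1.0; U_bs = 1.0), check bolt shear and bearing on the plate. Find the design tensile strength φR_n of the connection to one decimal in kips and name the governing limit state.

Bolt shear: A_b = π(1.125)²/4 = 0.99402 in². φR_n = 0.75 × 68 × 0.99402 × 3 × 1 = 152.1 kips.
Bearing (0.375 in plate, F_u = 65 ksi): end bolts L_c = 2.125 − 1.25/2 = 1.5, R_n = min(1.2×1.5×0.375×65, 2.4×1.125×0.375×65) = 43.875 kips/bolt; interior L_c = 4.5 − 1.25 = 3.25, R_n = 65.813 kips/bolt. φR_n = 0.75 × (1×43.875 + 2×65.813) = 131.6 kips.
Governing: min(152.1, 131.6) = 131.6 kips → bearing.

131.6 kips (bearing governs)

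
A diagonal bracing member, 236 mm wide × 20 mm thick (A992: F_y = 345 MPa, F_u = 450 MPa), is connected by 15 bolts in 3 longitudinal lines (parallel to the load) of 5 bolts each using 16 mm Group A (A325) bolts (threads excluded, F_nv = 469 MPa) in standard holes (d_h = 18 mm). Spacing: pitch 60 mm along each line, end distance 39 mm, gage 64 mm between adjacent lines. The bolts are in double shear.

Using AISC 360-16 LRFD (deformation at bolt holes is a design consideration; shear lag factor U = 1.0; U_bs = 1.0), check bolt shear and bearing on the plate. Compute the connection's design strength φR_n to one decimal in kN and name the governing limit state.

Bolt shear: A_b = π(16)²/4 = 201.06 mm². φR_n = 0.75 × 469 × 201.06 × 15 × 2 = 2121.7 kN.
Bearing (20 mm plate, F_u = 450 MPa): end bolts L_c = 39 − 18/2 = 30, R_n = min(1.2×30×20×450, 2.4×16×20×450) = 324 kN/bolt; interior L_c = 60 − 18 = 42, R_n = 345.6 kN/bolt. φR_n = 0.75 × (3×324 + 12×345.6) = 3839.4 kN.
Governing: min(2121.7, 3839.4) = 2121.7 kN → bolt shear.

2121.7 kN (bolt shear governs)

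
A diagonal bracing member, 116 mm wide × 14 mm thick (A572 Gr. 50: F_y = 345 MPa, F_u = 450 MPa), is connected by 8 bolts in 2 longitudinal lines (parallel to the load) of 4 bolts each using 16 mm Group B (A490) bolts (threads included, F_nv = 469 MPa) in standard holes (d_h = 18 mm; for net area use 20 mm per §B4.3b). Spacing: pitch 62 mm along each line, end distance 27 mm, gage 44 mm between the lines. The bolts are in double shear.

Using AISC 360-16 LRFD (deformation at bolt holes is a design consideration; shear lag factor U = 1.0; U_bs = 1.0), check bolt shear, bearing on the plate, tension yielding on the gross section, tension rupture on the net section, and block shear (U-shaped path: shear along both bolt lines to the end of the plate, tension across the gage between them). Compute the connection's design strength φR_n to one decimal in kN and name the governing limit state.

Bolt shear: A_b = π(16)²/4 = 201.06 mm². φR_n = 0.75 × 469 × 201.06 × 8 × 2 = 1131.6 kN.
Bearing (14 mm plate, F_u = 450 MPa): end bolts L_c = 27 − 18/2 = 18, R_n = min(1.2×18×14×450, 2.4×16×14×450) = 136.08 kN/bolt; interior L_c = 62 − 18 = 44, R_n = 241.92 kN/bolt. φR_n = 0.75 × (2×136.08 + 6×241.92) = 1292.8 kN.
Tension yield (gross): A_g = 116×14 = 1624 mm². φR_n = 0.90 × 345 × 1624 = 504.3 kN.
Tension rupture (net): A_n = (116 − 2×20)×14 = 1064 mm² (U = 1.0, A_e = A_n). φR_n = 0.75 × 450 × 1064 = 359.1 kN.
Block shear: shear path 2×[27+3×62] = 2×213 mm, A_gv = 5964, A_nv = 2×(213 − 3.5×20)×14 = 4004 mm²; tension across gage: (44 − 1×20)×14 = 336 mm². R_n = min(0.6×450×4004, 0.6×345×5964) + 1.0×450×336 = min(1081.1, 1234.5) + 151.2 = 1232.3 kN. φR_n = 0.75 × 1232.3 = 924.2 kN.
Governing: min(1131.6, 1292.8, 504.3, 359.1, 924.2) = 359.1 kN → net-section rupture.

359.1 kN (net-section rupture governs)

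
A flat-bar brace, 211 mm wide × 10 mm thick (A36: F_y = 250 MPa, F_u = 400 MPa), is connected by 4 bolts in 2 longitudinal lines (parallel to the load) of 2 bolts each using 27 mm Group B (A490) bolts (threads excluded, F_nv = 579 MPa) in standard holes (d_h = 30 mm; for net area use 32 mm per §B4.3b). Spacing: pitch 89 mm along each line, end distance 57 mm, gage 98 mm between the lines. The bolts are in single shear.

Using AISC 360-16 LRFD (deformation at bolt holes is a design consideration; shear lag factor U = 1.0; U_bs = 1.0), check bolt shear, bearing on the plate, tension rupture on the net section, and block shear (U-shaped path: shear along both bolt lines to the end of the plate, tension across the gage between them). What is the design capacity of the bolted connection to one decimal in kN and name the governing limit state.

441.0 kN (net-section rupture governs)

Bolt shear: A_b = π(27)²/4 = 572.56 mm². φR_n = 0.75 × 579 × 572.56 × 4 × 1 = 994.5 kN.
Bearing (10 mm plate, F_u = 400 MPa): end bolts L_c = 57 − 30/2 = 42, R_n = min(1.2×42×10×400, 2.4×27×10×400) = 201.6 kN/bolt; interior L_c = 89 − 30 = 59, R_n = 259.2 kN/bolt. φR_n = 0.75 × (2×201.6 + 2×259.2) = 691.2 kN.
Tension rupture (net): A_n = (211 − 2×32)×10 = 1470 mm² (U = 1.0, A_e = A_n). φR_n = 0.75 × 400 × 1470 = 441.0 kN.
Block shear: shear path 2×[57+1×89] = 2×146 mm, A_gv = 2920, A_nv = 2×(146 − 1.5×32)×10 = 1960 mm²; tension across gage: (98 − 1×32)×10 = 660 mm². R_n = min(0.6×400×1960, 0.6×250×2920) + 1.0×400×660 = min(470.4, 438) + 264 = 702 kN. φR_n = 0.75 × 702 = 526.5 kN.
Governing: min(994.5, 691.2, 441.0, 526.5) = 441.0 kN → net-section rupture.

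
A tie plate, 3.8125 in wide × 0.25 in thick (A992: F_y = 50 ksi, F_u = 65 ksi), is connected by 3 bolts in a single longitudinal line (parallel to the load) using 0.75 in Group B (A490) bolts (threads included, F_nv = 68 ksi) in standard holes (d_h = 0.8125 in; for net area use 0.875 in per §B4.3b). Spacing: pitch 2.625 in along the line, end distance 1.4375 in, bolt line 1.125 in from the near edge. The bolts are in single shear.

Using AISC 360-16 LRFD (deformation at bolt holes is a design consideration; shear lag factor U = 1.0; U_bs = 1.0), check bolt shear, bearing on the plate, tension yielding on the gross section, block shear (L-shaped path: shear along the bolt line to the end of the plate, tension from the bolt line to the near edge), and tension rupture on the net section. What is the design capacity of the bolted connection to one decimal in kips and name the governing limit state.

Bolt shear: A_b = π(0.75)²/4 = 0.44179 in². φR_n = 0.75 × 68 × 0.44179 × 3 × 1 = 67.6 kips.
Bearing (0.25 in plate, F_u = 65 ksi): end bolts L_c = 1.4375 − 0.8125/2 = 1.03125, R_n = min(1.2×1.03125×0.25×65, 2.4×0.75×0.25×65) = 20.109 kips/bolt; interior L_c = 2.625 − 0.8125 = 1.8125, R_n = 29.25 kips/bolt. φR_n = 0.75 × (1×20.109 + 2×29.25) = 59.0 kips.
Tension yield (gross): A_g = 3.8125×0.25 = 0.95313 in². φR_n = 0.90 × 50 × 0.95313 = 42.9 kips.
Block shear: shear path 1×[1.4375+2×2.625] = 1×6.6875 in, A_gv = 1.6719, A_nv = 1×(6.6875 − 2.5×0.875)×0.25 = 1.125 in²; tension to near edge: (1.125 − 0.5×0.875)×0.25 = 0.17188 in². R_n = min(0.6×65×1.125, 0.6×50×1.6719) + 1.0×65×0.17188 = min(43.875, 50.157) + 11.172 = 55.047 kips. φR_n = 0.75 × 55.047 = 41.3 kips.
Tension rupture (net): A_n = (3.8125 − 1×0.875)×0.25 = 0.73438 in² (U = 1.0, A_e = A_n). φR_n = 0.75 × 65 × 0.73438 = 35.8 kips.
Governing: min(67.6, 59.0, 42.9, 41.3, 35.8) = 35.8 kips → net-section rupture.

35.8 kips (net-section rupture governs)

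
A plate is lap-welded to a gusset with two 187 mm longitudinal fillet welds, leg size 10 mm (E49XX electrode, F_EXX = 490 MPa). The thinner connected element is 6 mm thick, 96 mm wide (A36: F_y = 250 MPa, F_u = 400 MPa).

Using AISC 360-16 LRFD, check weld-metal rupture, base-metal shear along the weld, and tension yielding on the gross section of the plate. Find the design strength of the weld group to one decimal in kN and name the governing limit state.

Weld metal: throat = 0.707×10 = 7.07 mm, L = 2×187 = 374 mm. φR_n = 0.75 × 0.6 × 490 × 7.07 × 374 = 583.0 kN.
Base metal shear (6 mm plate): yield φR_n = 1.0×0.6×250×6×374 = 336.6 kN; rupture φR_n = 0.75×0.6×400×6×374 = 403.9 kN; take 336.6 kN (yield).
Tension yield (gross): A_g = 96×6 = 576 mm². φR_n = 0.90 × 250 × 576 = 129.6 kN.
Governing: min(583.0, 336.6, 129.6) = 129.6 kN → gross-section yield.

129.6 kN (gross-section yield governs)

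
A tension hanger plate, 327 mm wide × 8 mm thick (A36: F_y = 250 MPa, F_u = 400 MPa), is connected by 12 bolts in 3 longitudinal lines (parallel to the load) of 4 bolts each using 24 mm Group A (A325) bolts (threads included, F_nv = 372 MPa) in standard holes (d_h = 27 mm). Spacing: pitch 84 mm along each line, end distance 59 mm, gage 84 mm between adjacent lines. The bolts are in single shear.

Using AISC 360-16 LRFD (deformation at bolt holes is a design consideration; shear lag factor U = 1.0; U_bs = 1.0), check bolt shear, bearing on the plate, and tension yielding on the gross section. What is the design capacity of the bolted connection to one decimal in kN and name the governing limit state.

Bolt shear: A_b = π(24)²/4 = 452.39 mm². φR_n = 0.75 × 372 × 452.39 × 12 × 1 = 1514.6 kN.
Bearing (8 mm plate, F_u = 400 MPa): end bolts L_c = 59 − 27/2 = 45.5, R_n = min(1.2×45.5×8×400, 2.4×24×8×400) = 174.72 kN/bolt; interior L_c = 84 − 27 = 57, R_n = 184.32 kN/bolt. φR_n = 0.75 × (3×174.72 + 9×184.32) = 1637.3 kN.
Tension yield (gross): A_g = 327×8 = 2616 mm². φR_n = 0.90 × 250 × 2616 = 588.6 kN.
Governing: min(1514.6, 1637.3, 588.6) = 588.6 kN → gross-section yield.

588.6 kN (gross-section yield governs)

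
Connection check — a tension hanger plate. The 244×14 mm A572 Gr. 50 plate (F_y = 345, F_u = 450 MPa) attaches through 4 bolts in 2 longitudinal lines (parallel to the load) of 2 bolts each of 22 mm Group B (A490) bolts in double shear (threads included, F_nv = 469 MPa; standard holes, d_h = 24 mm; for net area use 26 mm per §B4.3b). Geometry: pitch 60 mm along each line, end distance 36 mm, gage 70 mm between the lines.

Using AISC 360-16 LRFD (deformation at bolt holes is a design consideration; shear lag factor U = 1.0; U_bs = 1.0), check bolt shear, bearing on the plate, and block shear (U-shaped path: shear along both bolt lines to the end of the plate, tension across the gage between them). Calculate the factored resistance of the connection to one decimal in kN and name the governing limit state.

531.1 kN (block shear governs)

Bolt shear: A_b = π(22)²/4 = 380.13 mm². φR_n = 0.75 × 469 × 380.13 × 4 × 2 = 1069.7 kN.
Bearing (14 mm plate, F_u = 450 MPa): end bolts L_c = 36 − 24/2 = 24, R_n = min(1.2×24×14×450, 2.4×22×14×450) = 181.44 kN/bolt; interior L_c = 60 − 24 = 36, R_n = 272.16 kN/bolt. φR_n = 0.75 × (2×181.44 + 2×272.16) = 680.4 kN.
Block shear: shear path 2×[36+1×60] = 2×96 mm, A_gv = 2688, A_nv = 2×(96 − 1.5×26)×14 = 1596 mm²; tension across gage: (70 − 1×26)×14 = 616 mm². R_n = min(0.6×450×1596, 0.6×345×2688) + 1.0×450×616 = min(430.92, 556.42) + 277.2 = 708.12 kN. φR_n = 0.75 × 708.12 = 531.1 kN.
Governing: min(1069.7, 680.4, 531.1) = 531.1 kN → block shear.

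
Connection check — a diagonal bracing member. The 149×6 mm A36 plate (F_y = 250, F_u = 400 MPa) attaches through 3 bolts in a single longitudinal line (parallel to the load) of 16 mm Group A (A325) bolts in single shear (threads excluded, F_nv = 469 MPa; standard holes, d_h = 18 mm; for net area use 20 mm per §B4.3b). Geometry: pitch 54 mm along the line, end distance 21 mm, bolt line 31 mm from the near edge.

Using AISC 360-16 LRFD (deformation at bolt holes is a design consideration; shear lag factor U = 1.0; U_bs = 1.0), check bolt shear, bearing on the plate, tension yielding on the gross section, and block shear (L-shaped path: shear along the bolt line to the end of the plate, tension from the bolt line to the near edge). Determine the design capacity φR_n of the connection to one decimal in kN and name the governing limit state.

123.1 kN (block shear governs)

Bolt shear: A_b = π(16)²/4 = 201.06 mm². φR_n = 0.75 × 469 × 201.06 × 3 × 1 = 212.2 kN.
Bearing (6 mm plate, F_u = 400 MPa): end bolts L_c = 21 − 18/2 = 12, R_n = min(1.2×12×6×400, 2.4×16×6×400) = 34.56 kN/bolt; interior L_c = 54 − 18 = 36, R_n = 92.16 kN/bolt. φR_n = 0.75 × (1×34.56 + 2×92.16) = 164.2 kN.
Tension yield (gross): A_g = 149×6 = 894 mm². φR_n = 0.90 × 250 × 894 = 201.2 kN.
Block shear: shear path 1×[21+2×54] = 1×129 mm, A_gv = 774, A_nv = 1×(129 − 2.5×20)×6 = 474 mm²; tension to near edge: (31 − 0.5×20)×6 = 126 mm². R_n = min(0.6×400×474, 0.6×250×774) + 1.0×400×126 = min(113.76, 116.1) + 50.4 = 164.16 kN. φR_n = 0.75 × 164.16 = 123.1 kN.
Governing: min(212.2, 164.2, 201.2, 123.1) = 123.1 kN → block shear.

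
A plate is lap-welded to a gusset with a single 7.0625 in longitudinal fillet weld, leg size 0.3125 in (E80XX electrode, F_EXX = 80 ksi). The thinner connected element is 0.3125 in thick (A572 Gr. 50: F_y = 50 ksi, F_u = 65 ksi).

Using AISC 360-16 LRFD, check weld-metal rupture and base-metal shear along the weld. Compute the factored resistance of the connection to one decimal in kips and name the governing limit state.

Weld metal: throat = 0.707×0.3125 = 0.22094 in, L = 7.0625 in. φR_n = 0.75 × 0.6 × 80 × 0.22094 × 7.0625 = 56.2 kips.
Base metal shear (0.3125 in plate): yield φR_n = 1.0×0.6×50×0.3125×7.0625 = 66.2 kips; rupture φR_n = 0.75×0.6×65×0.3125×7.0625 = 64.6 kips; take 64.6 kips (rupture).
Governing: min(56.2, 64.6) = 56.2 kips → weld metal.

56.2 kips (weld metal governs)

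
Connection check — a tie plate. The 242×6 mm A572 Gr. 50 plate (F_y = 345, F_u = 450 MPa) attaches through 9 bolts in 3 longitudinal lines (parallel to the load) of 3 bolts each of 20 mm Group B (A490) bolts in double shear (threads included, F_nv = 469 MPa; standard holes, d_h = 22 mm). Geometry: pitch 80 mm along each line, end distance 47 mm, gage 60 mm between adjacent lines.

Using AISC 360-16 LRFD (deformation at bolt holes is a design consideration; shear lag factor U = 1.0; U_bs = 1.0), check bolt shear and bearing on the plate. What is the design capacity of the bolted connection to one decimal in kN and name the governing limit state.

Bolt shear: A_b = π(20)²/4 = 314.16 mm². φR_n = 0.75 × 469 × 314.16 × 9 × 2 = 1989.1 kN.
Bearing (6 mm plate, F_u = 450 MPa): end bolts L_c = 47 − 22/2 = 36, R_n = min(1.2×36×6×450, 2.4×20×6×450) = 116.64 kN/bolt; interior L_c = 80 − 22 = 58, R_n = 129.6 kN/bolt. φR_n = 0.75 × (3×116.64 + 6×129.6) = 845.6 kN.
Governing: min(1989.1, 845.6) = 845.6 kN → bearing.

845.6 kN (bearing governs)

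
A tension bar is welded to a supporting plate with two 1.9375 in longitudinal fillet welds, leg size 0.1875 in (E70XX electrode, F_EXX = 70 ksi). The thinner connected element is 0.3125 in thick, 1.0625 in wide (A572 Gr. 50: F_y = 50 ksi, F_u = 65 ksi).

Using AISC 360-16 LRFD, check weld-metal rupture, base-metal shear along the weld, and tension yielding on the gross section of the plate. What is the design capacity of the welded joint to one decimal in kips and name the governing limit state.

14.9 kips (gross-section yield governs)

Weld metal: throat = 0.707×0.1875 = 0.13256 in, L = 2×1.9375 = 3.875 in. φR_n = 0.75 × 0.6 × 70 × 0.13256 × 3.875 = 16.2 kips.
Base metal shear (0.3125 in plate): yield φR_n = 1.0×0.6×50×0.3125×3.875 = 36.3 kips; rupture φR_n = 0.75×0.6×65×0.3125×3.875 = 35.4 kips; take 35.4 kips (rupture).
Tension yield (gross): A_g = 1.0625×0.3125 = 0.33203 in². φR_n = 0.90 × 50 × 0.33203 = 14.9 kips.
Governing: min(16.2, 35.4, 14.9) = 14.9 kips → gross-section yield.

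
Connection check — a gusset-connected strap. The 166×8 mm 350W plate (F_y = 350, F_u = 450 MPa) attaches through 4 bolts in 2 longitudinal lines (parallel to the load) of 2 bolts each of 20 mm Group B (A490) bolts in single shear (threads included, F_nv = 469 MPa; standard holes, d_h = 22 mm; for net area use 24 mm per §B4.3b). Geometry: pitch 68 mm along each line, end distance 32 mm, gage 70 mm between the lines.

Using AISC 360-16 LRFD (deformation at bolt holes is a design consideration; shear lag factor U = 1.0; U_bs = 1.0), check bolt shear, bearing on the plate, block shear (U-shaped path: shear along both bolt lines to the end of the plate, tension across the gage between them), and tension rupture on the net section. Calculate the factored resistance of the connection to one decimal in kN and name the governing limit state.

Bolt shear: A_b = π(20)²/4 = 314.16 mm². φR_n = 0.75 × 469 × 314.16 × 4 × 1 = 442.0 kN.
Bearing (8 mm plate, F_u = 450 MPa): end bolts L_c = 32 − 22/2 = 21, R_n = min(1.2×21×8×450, 2.4×20×8×450) = 90.72 kN/bolt; interior L_c = 68 − 22 = 46, R_n = 172.8 kN/bolt. φR_n = 0.75 × (2×90.72 + 2×172.8) = 395.3 kN.
Block shear: shear path 2×[32+1×68] = 2×100 mm, A_gv = 1600, A_nv = 2×(100 − 1.5×24)×8 = 1024 mm²; tension across gage: (70 − 1×24)×8 = 368 mm². R_n = min(0.6×450×1024, 0.6×350×1600) + 1.0×450×368 = min(276.48, 336) + 165.6 = 442.08 kN. φR_n = 0.75 × 442.08 = 331.6 kN.
Tension rupture (net): A_n = (166 − 2×24)×8 = 944 mm² (U = 1.0, A_e = A_n). φR_n = 0.75 × 450 × 944 = 318.6 kN.
Governing: min(442.0, 395.3, 331.6, 318.6) = 318.6 kN → net-section rupture.

318.6 kN (net-section rupture governs)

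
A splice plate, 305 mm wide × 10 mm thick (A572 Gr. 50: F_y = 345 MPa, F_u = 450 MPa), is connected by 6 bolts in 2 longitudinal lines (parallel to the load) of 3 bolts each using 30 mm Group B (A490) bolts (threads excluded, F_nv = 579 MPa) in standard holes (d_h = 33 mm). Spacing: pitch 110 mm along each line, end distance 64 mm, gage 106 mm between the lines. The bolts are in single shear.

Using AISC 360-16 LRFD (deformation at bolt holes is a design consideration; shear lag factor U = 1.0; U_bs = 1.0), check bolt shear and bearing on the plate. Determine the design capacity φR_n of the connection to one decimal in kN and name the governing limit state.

1356.8 kN (bearing governs)

Bolt shear: A_b = π(30)²/4 = 706.86 mm². φR_n = 0.75 × 579 × 706.86 × 6 × 1 = 1841.7 kN.
Bearing (10 mm plate, F_u = 450 MPa): end bolts L_c = 64 − 33/2 = 47.5, R_n = min(1.2×47.5×10×450, 2.4×30×10×450) = 256.5 kN/bolt; interior L_c = 110 − 33 = 77, R_n = 324 kN/bolt. φR_n = 0.75 × (2×256.5 + 4×324) = 1356.8 kN.
Governing: min(1841.7, 1356.8) = 1356.8 kN → bearing.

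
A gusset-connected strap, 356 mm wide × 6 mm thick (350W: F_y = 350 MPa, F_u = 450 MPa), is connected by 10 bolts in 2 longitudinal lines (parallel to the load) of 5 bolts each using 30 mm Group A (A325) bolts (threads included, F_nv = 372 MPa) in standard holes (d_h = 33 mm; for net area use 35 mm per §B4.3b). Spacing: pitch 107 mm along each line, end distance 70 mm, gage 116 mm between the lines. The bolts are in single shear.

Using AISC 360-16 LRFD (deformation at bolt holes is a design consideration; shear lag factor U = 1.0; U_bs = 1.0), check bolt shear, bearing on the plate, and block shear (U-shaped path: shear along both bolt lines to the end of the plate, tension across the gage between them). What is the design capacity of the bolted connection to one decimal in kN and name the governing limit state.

Bolt shear: A_b = π(30)²/4 = 706.86 mm². φR_n = 0.75 × 372 × 706.86 × 10 × 1 = 1972.1 kN.
Bearing (6 mm plate, F_u = 450 MPa): end bolts L_c = 70 − 33/2 = 53.5, R_n = min(1.2×53.5×6×450, 2.4×30×6×450) = 173.34 kN/bolt; interior L_c = 107 − 33 = 74, R_n = 194.4 kN/bolt. φR_n = 0.75 × (2×173.34 + 8×194.4) = 1426.4 kN.
Block shear: shear path 2×[70+4×107] = 2×498 mm, A_gv = 5976, A_nv = 2×(498 − 4.5×35)×6 = 4086 mm²; tension across gage: (116 − 1×35)×6 = 486 mm². R_n = min(0.6×450×4086, 0.6×350×5976) + 1.0×450×486 = min(1103.2, 1255) + 218.7 = 1321.9 kN. φR_n = 0.75 × 1321.9 = 991.4 kN.
Governing: min(1972.1, 1426.4, 991.4) = 991.4 kN → block shear.

991.4 kN (block shear governs)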